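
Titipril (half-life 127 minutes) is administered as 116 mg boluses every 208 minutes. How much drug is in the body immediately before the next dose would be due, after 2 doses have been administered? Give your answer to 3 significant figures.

The 2 doses were given 416, 208 minutes ago.
Total = 116·(1/2)^(416/127) + 116·(1/2)^(208/127)
      = 11.979 + 37.276 ≈ 49.255 mg.

49.3 mg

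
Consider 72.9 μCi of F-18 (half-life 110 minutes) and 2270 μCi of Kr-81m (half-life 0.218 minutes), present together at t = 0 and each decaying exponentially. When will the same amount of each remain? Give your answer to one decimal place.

1.1 minutes

Set 72.9·(1/2)^(t/110) = 2270·(1/2)^(t/0.218).
Taking log₂: log₂(72.9/2270) = t·(1/110 − 1/0.218).
log₂(0.032115) = -4.9606; 1/110 − 1/0.218 = -4.5781.
t = -4.9606 / -4.5781 ≈ 1.0836 minutes.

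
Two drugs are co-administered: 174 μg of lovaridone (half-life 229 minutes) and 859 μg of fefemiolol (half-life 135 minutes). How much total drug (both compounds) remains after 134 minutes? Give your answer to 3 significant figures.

lovaridone: 174 × (1/2)^(134/229) = 174 × (1/2)^0.58515 ≈ 115.98 μg.
fefemiolol: 859 × (1/2)^(134/135) = 859 × (1/2)^0.99259 ≈ 431.71 μg.
Total = 115.98 + 431.71 ≈ 547.7 μg.

548 μg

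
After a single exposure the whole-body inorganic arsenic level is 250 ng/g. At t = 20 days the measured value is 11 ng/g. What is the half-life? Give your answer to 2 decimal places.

4.44 days

A/A₀ = 11/250 ≈ 0.044.
n = log₂(22.727) ≈ 4.5064 half-lives elapsed in 20 days.
t½ = 20/4.5064 ≈ 4.4382 days.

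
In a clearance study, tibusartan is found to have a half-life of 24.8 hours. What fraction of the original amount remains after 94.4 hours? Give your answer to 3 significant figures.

0.0715

n = 94.4/24.8 ≈ 3.8065 half-lives.
Fraction remaining = (1/2)^3.8065 ≈ 0.071473.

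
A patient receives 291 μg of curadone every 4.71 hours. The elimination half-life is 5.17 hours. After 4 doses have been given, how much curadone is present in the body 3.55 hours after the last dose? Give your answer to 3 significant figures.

The 4 doses were given 17.68, 12.97, 8.26, 3.55 hours ago.
Total = 291·(1/2)^(17.68/5.17) + 291·(1/2)^(12.97/5.17) + 291·(1/2)^(8.26/5.17) + 291·(1/2)^(3.55/5.17)
      = 27.193 + 51.133 + 96.149 + 180.8 ≈ 355.27 μg.

355 μg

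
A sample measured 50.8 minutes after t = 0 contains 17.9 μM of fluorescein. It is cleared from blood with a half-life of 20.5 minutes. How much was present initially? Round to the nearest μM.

Number of half-lives elapsed: n = 50.8/20.5 ≈ 2.478.
A₀ = A × 2^n = 17.9 × 2^2.478 = 17.9 × 5.5714 ≈ 99.729 μM.

100 μM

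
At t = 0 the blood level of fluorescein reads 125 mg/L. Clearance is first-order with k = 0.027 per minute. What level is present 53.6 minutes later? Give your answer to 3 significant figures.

29.4 mg/L

t½ = ln 2 / k = 0.69315 / 0.027 ≈ 25.672 minutes.
Number of half-lives: n = 53.6/25.672 ≈ 2.0879.
Remaining = 125 × (1/2)^2.0879 = 125 × 0.23523 ≈ 29.404 mg/L.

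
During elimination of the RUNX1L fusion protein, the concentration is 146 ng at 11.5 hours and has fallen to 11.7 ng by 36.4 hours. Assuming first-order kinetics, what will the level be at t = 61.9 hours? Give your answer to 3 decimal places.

Over Δt = 36.4 − 11.5 = 24.9 hours, the level fell by a factor of 146/11.7 ≈ 12.479.
n = log₂(12.479) ≈ 3.6414 half-lives, so t½ = 24.9/3.6414 ≈ 6.8381 hours.
From t = 36.4 to t = 61.9: 11.7 × (1/2)^((61.9−36.4)/6.8381) ≈ 0.88228 ng.

0.882 ng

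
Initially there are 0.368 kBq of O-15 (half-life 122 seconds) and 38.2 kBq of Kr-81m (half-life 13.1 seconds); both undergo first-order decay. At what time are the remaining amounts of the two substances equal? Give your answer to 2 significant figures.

98 seconds

Set 0.368·(1/2)^(t/122) = 38.2·(1/2)^(t/13.1).
Taking log₂: log₂(0.368/38.2) = t·(1/122 − 1/13.1).
log₂(0.0096335) = -6.6977; 1/122 − 1/13.1 = -0.068139.
t = -6.6977 / -0.068139 ≈ 98.295 seconds.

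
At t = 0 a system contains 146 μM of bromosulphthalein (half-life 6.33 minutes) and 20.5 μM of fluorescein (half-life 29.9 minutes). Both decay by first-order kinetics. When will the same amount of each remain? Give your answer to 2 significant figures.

Set 146·(1/2)^(t/6.33) = 20.5·(1/2)^(t/29.9).
Taking log₂: log₂(146/20.5) = t·(1/6.33 − 1/29.9).
log₂(7.122) = 2.8323; 1/6.33 − 1/29.9 = 0.12453.
t = 2.8323 / 0.12453 ≈ 22.743 minutes.

23 minutes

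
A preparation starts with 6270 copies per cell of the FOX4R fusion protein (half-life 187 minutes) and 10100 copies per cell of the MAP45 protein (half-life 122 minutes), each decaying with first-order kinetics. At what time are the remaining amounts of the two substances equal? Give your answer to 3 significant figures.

Set 6270·(1/2)^(t/187) = 10100·(1/2)^(t/122).
Taking log₂: log₂(6270/10100) = t·(1/187 − 1/122).
log₂(0.62079) = -0.68782; 1/187 − 1/122 = -0.0028491.
t = -0.68782 / -0.0028491 ≈ 241.41 minutes.

241 minutes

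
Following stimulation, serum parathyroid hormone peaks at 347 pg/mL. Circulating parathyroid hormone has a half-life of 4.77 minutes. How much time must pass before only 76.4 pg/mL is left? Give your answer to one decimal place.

10.4 minutes

Fraction remaining = 76.4/347 ≈ 0.22017.
n = log₂(347/76.4) = ln(4.5419)/ln 2 ≈ 2.1833 half-lives.
t = n × t½ = 2.1833 × 4.77 ≈ 10.414 minutes.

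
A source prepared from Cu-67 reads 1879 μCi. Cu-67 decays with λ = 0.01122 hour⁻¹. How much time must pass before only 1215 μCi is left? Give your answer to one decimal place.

t½ = ln 2 / λ = 0.69315 / 0.01122 ≈ 61.778 hours.
Fraction remaining = 1215/1879 ≈ 0.64662.
n = log₂(1879/1215) = ln(1.5465)/ln 2 ≈ 0.62901 half-lives.
t = n × t½ = 0.62901 × 61.778 ≈ 38.859 hours.

38.9 hours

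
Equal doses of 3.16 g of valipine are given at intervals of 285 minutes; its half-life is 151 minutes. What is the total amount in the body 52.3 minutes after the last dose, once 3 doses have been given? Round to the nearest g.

3 g

The 3 doses were given 622.3, 337.3, 52.3 minutes ago.
Total = 3.16·(1/2)^(622.3/151) + 3.16·(1/2)^(337.3/151) + 3.16·(1/2)^(52.3/151)
      = 0.18159 + 0.67182 + 2.4856 ≈ 3.339 g.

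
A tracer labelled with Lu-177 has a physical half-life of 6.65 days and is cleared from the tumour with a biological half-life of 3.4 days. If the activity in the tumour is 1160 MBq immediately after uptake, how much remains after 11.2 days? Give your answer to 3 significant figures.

36.8 MBq

1/t_eff = 1/t_phys + 1/t_biol = 1/6.65 + 1/3.4 = 0.44449 per day.
t_eff = 6.65 × 3.4 / (6.65 + 3.4) ≈ 2.2498 days.
Remaining = 1160 × (1/2)^(11.2/2.2498) = 1160 × (1/2)^4.9783 ≈ 36.799 MBq.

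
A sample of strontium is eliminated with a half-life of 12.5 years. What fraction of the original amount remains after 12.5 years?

0.5

n = 12.5/12.5 ≈ 1 half-life.
Fraction remaining = (1/2)^1 ≈ 0.5.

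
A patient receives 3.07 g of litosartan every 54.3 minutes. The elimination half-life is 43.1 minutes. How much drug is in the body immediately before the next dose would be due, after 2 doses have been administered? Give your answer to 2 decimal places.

1.82 g

The 2 doses were given 108.6, 54.3 minutes ago.
Total = 3.07·(1/2)^(108.6/43.1) + 3.07·(1/2)^(54.3/43.1)
      = 0.53534 + 1.282 ≈ 1.8173 g.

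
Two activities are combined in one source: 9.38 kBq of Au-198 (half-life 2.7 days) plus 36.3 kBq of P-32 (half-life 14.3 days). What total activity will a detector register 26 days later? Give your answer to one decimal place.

10.3 kBq

Au-198: 9.38 × (1/2)^(26/2.7) = 9.38 × (1/2)^9.6296 ≈ 0.011841 kBq.
P-32: 36.3 × (1/2)^(26/14.3) = 36.3 × (1/2)^1.8182 ≈ 10.294 kBq.
Total = 0.011841 + 10.294 ≈ 10.306 kBq.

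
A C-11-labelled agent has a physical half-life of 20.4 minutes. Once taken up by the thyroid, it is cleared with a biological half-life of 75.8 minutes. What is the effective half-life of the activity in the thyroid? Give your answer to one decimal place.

1/t_eff = 1/t_phys + 1/t_biol = 1/20.4 + 1/75.8 = 0.062212 per minute.
t_eff = 20.4 × 75.8 / (20.4 + 75.8) ≈ 16.074 minutes.

16.1 minutes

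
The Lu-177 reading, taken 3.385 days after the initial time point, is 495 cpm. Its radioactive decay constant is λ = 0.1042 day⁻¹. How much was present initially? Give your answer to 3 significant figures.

t½ = ln 2 / λ = 0.69315 / 0.1042 ≈ 6.6521 days.
Number of half-lives elapsed: n = 3.385/6.6521 ≈ 0.50886.
A₀ = A × 2^n = 495 × 2^0.50886 = 495 × 1.4229 ≈ 704.35 cpm.

704 cpm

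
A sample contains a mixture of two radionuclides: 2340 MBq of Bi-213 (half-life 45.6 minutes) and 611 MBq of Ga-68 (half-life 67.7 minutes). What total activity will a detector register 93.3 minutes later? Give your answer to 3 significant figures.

802 MBq

Bi-213: 2340 × (1/2)^(93.3/45.6) = 2340 × (1/2)^2.0461 ≈ 566.62 MBq.
Ga-68: 611 × (1/2)^(93.3/67.7) = 611 × (1/2)^1.3781 ≈ 235.06 MBq.
Total = 566.62 + 235.06 ≈ 801.68 MBq.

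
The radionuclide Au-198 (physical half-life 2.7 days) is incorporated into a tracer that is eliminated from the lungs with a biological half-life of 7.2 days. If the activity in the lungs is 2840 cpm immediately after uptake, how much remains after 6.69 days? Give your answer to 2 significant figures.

270 cpm

1/t_eff = 1/t_phys + 1/t_biol = 1/2.7 + 1/7.2 = 0.50926 per day.
t_eff = 2.7 × 7.2 / (2.7 + 7.2) ≈ 1.9636 days.
Remaining = 2840 × (1/2)^(6.69/1.9636) = 2840 × (1/2)^3.4069 ≈ 267.75 cpm.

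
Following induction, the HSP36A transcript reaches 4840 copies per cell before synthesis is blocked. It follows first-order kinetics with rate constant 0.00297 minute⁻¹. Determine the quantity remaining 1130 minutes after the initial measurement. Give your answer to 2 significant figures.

t½ = ln 2 / λ = 0.69315 / 0.00297 ≈ 233.38 minutes.
Number of half-lives: n = 1130/233.38 ≈ 4.8418.
Remaining = 4840 × (1/2)^4.8418 = 4840 × 0.034871 ≈ 168.78 copies per cell.

170 copies per cell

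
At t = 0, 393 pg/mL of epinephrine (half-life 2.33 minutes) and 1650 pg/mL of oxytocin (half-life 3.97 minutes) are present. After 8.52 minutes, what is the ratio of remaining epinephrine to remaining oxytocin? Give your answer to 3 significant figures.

0.0836

epinephrine: 393 × (1/2)^(8.52/2.33) = 393 × (1/2)^3.6567 ≈ 31.162 pg/mL.
oxytocin: 1650 × (1/2)^(8.52/3.97) = 1650 × (1/2)^2.1461 ≈ 372.77 pg/mL.
Ratio ≈ 31.162 / 372.77 ≈ 0.083596.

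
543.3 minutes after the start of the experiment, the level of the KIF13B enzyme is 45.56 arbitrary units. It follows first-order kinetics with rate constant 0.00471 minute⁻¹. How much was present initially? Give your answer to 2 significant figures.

t½ = ln 2 / k = 0.69315 / 0.00471 ≈ 147.17 minutes.
Number of half-lives elapsed: n = 543.3/147.17 ≈ 3.6918.
A₀ = A × 2^n = 45.56 × 2^3.6918 = 45.56 × 12.922 ≈ 588.73 arbitrary units.

590 arbitrary units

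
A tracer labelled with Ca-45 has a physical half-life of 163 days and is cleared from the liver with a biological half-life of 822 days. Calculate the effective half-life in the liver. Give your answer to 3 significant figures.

136 days

1/t_eff = 1/t_phys + 1/t_biol = 1/163 + 1/822 = 0.0073515 per day.
t_eff = 163 × 822 / (163 + 822) ≈ 136.03 days.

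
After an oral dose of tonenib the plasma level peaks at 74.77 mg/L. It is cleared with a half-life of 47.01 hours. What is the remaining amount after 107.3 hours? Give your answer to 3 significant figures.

15.4 mg/L

Number of half-lives: n = 107.3/47.01 ≈ 2.2825.
Remaining = 74.77 × (1/2)^2.2825 = 74.77 × 0.20554 ≈ 15.368 mg/L.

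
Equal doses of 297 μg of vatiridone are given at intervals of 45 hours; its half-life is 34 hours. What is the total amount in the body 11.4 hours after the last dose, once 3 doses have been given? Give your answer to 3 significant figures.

367 μg

The 3 doses were given 101.4, 56.4, 11.4 hours ago.
Total = 297·(1/2)^(101.4/34) + 297·(1/2)^(56.4/34) + 297·(1/2)^(11.4/34)
      = 37.582 + 94.059 + 235.41 ≈ 367.05 μg.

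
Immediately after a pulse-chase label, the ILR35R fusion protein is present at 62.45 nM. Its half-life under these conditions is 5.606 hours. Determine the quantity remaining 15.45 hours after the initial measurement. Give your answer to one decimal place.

Number of half-lives: n = 15.45/5.606 ≈ 2.756.
Remaining = 62.45 × (1/2)^2.756 = 62.45 × 0.14804 ≈ 9.2449 nM.

9.2 nM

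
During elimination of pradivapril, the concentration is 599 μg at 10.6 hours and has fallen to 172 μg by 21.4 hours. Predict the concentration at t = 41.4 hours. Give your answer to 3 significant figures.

17.1 μg

Over Δt = 21.4 − 10.6 = 10.8 hours, the level fell by a factor of 599/172 ≈ 3.4826.
n = log₂(3.4826) ≈ 1.8001 half-lives, so t½ = 10.8/1.8001 ≈ 5.9995 hours.
From t = 21.4 to t = 41.4: 172 × (1/2)^((41.4−21.4)/5.9995) ≈ 17.061 μg.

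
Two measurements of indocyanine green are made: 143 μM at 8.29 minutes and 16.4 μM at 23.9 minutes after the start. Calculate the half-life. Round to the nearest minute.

5 minutes

Over Δt = 23.9 − 8.29 = 15.61 minutes, the level fell by a factor of 143/16.4 ≈ 8.7195.
n = log₂(8.7195) ≈ 3.1242 half-lives, so t½ = 15.61/3.1242 ≈ 4.9964 minutes.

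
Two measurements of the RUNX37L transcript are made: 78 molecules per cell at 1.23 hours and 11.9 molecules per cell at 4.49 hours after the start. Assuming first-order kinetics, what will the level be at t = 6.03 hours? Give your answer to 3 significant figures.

Over Δt = 4.49 − 1.23 = 3.26 hours, the level fell by a factor of 78/11.9 ≈ 6.5546.
n = log₂(6.5546) ≈ 2.7125 half-lives, so t½ = 3.26/2.7125 ≈ 1.2018 hours.
From t = 4.49 to t = 6.03: 11.9 × (1/2)^((6.03−4.49)/1.2018) ≈ 4.8957 molecules per cell.

4.90 molecules per cell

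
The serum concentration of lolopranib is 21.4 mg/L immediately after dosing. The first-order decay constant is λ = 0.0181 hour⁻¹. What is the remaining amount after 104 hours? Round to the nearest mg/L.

t½ = ln 2 / λ = 0.69315 / 0.0181 ≈ 38.295 hours.
Number of half-lives: n = 104/38.295 ≈ 2.7157.
Remaining = 21.4 × (1/2)^2.7157 = 21.4 × 0.15222 ≈ 3.2576 mg/L.

3 mg/L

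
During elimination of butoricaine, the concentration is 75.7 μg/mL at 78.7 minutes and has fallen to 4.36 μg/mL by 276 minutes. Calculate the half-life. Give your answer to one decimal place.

47.9 minutes

Over Δt = 276 − 78.7 = 197.3 minutes, the level fell by a factor of 75.7/4.36 ≈ 17.362.
n = log₂(17.362) ≈ 4.1179 half-lives, so t½ = 197.3/4.1179 ≈ 47.913 minutes.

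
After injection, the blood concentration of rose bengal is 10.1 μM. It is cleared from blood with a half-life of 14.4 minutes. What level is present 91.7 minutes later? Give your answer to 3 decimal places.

0.122 μM

Number of half-lives: n = 91.7/14.4 ≈ 6.3681.
Remaining = 10.1 × (1/2)^6.3681 = 10.1 × 0.012107 ≈ 0.12228 μM.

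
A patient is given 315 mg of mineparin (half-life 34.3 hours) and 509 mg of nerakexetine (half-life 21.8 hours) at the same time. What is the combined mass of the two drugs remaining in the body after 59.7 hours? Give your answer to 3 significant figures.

171 mg

mineparin: 315 × (1/2)^(59.7/34.3) = 315 × (1/2)^1.7405 ≈ 94.267 mg.
nerakexetine: 509 × (1/2)^(59.7/21.8) = 509 × (1/2)^2.7385 ≈ 76.267 mg.
Total = 94.267 + 76.267 ≈ 170.53 mg.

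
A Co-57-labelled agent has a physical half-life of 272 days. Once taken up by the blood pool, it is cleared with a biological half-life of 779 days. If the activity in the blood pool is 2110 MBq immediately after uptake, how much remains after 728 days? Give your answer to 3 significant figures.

173 MBq

1/t_eff = 1/t_phys + 1/t_biol = 1/272 + 1/779 = 0.0049602 per day.
t_eff = 272 × 779 / (272 + 779) ≈ 201.61 days.
Remaining = 2110 × (1/2)^(728/201.61) = 2110 × (1/2)^3.611 ≈ 172.69 MBq.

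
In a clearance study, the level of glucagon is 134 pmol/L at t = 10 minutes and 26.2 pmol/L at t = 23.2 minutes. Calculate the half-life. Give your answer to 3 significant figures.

Over Δt = 23.2 − 10 = 13.2 minutes, the level fell by a factor of 134/26.2 ≈ 5.1145.
n = log₂(5.1145) ≈ 2.3546 half-lives, so t½ = 13.2/2.3546 ≈ 5.6061 minutes.

5.61 minutes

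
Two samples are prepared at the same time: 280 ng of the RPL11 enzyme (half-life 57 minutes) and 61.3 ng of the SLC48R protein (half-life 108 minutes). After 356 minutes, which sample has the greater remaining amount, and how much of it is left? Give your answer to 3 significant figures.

SLC48R protein, 6.24 ng

RPL11 enzyme: 280 × (1/2)^6.2456 ≈ 3.6901 ng.
SLC48R protein: 61.3 × (1/2)^3.2963 ≈ 6.2399 ng.
SLC48R protein has more remaining, at ≈ 6.2399 ng.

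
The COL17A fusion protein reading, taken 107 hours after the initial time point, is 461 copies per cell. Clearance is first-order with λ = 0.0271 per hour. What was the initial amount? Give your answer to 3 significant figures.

8380 copies per cell

t½ = ln 2 / λ = 0.69315 / 0.0271 ≈ 25.577 hours.
Number of half-lives elapsed: n = 107/25.577 ≈ 4.1834.
A₀ = A × 2^n = 461 × 2^4.1834 = 461 × 18.169 ≈ 8375.8 copies per cell.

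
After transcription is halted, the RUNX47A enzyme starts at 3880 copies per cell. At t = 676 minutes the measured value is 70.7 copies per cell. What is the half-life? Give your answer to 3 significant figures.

A/A₀ = 70.7/3880 ≈ 0.018222.
n = log₂(54.88) ≈ 5.7782 half-lives elapsed in 676 minutes.
t½ = 676/5.7782 ≈ 116.99 minutes.

117 minutes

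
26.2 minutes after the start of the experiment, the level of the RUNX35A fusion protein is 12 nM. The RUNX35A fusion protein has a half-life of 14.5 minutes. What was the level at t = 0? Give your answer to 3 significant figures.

42.0 nM

Number of half-lives elapsed: n = 26.2/14.5 ≈ 1.8069.
A₀ = A × 2^n = 12 × 2^1.8069 = 12 × 3.4989 ≈ 41.987 nM.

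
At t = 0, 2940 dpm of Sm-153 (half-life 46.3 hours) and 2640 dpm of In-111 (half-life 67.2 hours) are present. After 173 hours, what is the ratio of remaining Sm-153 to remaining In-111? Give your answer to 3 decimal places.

Sm-153: 2940 × (1/2)^(173/46.3) = 2940 × (1/2)^3.7365 ≈ 220.57 dpm.
In-111: 2640 × (1/2)^(173/67.2) = 2640 × (1/2)^2.5744 ≈ 443.23 dpm.
Ratio ≈ 220.57 / 443.23 ≈ 0.49764.

0.498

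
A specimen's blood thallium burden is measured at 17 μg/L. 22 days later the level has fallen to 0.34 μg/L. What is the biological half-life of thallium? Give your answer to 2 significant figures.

3.9 days

A/A₀ = 0.34/17 ≈ 0.02.
n = log₂(50) ≈ 5.6439 half-lives elapsed in 22 days.
t½ = 22/5.6439 ≈ 3.898 days.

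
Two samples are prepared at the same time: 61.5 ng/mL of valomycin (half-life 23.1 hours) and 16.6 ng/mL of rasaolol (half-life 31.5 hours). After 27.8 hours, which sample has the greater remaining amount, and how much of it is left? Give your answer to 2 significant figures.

valomycin, 27 ng/mL

valomycin: 61.5 × (1/2)^1.2035 ≈ 26.705 ng/mL.
rasaolol: 16.6 × (1/2)^0.88254 ≈ 9.004 ng/mL.
Valomycin has more remaining, at ≈ 26.705 ng/mL.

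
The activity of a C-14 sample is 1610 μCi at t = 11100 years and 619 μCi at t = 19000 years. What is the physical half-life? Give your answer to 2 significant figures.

5700 years

Over Δt = 19000 − 11100 = 7900 years, the level fell by a factor of 1610/619 ≈ 2.601.
n = log₂(2.601) ≈ 1.379 half-lives, so t½ = 7900/1.379 ≈ 5728.6 years.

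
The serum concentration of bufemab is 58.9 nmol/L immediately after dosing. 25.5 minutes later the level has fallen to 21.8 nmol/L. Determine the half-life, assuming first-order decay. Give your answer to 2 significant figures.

A/A₀ = 21.8/58.9 ≈ 0.37012.
n = log₂(2.7018) ≈ 1.4339 half-lives elapsed in 25.5 minutes.
t½ = 25.5/1.4339 ≈ 17.783 minutes.

18 minutes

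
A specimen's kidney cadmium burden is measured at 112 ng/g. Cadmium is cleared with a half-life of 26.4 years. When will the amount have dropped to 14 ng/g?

79.2 years

14/112 = 1/8, so 3 half-lives have elapsed.
t = 3 × 26.4 = 79.2 years.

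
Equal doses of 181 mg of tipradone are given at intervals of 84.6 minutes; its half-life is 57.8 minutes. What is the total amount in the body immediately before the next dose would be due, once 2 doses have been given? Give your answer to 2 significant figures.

89 mg

The 2 doses were given 169.2, 84.6 minutes ago.
Total = 181·(1/2)^(169.2/57.8) + 181·(1/2)^(84.6/57.8)
      = 23.794 + 65.625 ≈ 89.419 mg.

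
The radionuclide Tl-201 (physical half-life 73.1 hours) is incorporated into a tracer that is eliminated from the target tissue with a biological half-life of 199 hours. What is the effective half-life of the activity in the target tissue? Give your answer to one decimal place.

53.5 hours

1/t_eff = 1/t_phys + 1/t_biol = 1/73.1 + 1/199 = 0.018705 per hour.
t_eff = 73.1 × 199 / (73.1 + 199) ≈ 53.462 hours.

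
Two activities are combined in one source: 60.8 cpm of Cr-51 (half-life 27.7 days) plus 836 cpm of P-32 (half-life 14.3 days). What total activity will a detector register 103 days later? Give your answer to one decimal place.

10.3 cpm

Cr-51: 60.8 × (1/2)^(103/27.7) = 60.8 × (1/2)^3.7184 ≈ 4.619 cpm.
P-32: 836 × (1/2)^(103/14.3) = 836 × (1/2)^7.2028 ≈ 5.6748 cpm.
Total = 4.619 + 5.6748 ≈ 10.294 cpm.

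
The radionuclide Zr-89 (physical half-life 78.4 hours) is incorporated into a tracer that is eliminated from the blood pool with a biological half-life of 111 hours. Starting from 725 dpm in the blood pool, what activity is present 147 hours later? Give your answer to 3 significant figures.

1/t_eff = 1/t_phys + 1/t_biol = 1/78.4 + 1/111 = 0.021764 per hour.
t_eff = 78.4 × 111 / (78.4 + 111) ≈ 45.947 hours.
Remaining = 725 × (1/2)^(147/45.947) = 725 × (1/2)^3.1993 ≈ 78.931 dpm.

78.9 dpm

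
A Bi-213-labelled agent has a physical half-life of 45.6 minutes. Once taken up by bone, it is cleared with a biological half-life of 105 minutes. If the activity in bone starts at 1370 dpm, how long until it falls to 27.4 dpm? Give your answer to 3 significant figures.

1/t_eff = 1/t_phys + 1/t_biol = 1/45.6 + 1/105 = 0.031454 per minute.
t_eff = 45.6 × 105 / (45.6 + 105) ≈ 31.793 minutes.
n = log₂(1370/27.4) ≈ 5.6439; t = 5.6439 × 31.793 ≈ 179.43 minutes.

179 minutes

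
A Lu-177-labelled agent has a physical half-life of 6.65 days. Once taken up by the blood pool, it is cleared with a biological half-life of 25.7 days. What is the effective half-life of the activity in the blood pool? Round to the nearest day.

5 days

1/t_eff = 1/t_phys + 1/t_biol = 1/6.65 + 1/25.7 = 0.18929 per day.
t_eff = 6.65 × 25.7 / (6.65 + 25.7) ≈ 5.283 days.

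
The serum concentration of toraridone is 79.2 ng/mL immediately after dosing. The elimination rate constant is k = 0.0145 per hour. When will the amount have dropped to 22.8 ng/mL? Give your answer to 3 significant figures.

85.9 hours

t½ = ln 2 / k = 0.69315 / 0.0145 ≈ 47.803 hours.
Fraction remaining = 22.8/79.2 ≈ 0.28788.
n = log₂(79.2/22.8) = ln(3.4737)/ln 2 ≈ 1.7965 half-lives.
t = n × t½ = 1.7965 × 47.803 ≈ 85.877 hours.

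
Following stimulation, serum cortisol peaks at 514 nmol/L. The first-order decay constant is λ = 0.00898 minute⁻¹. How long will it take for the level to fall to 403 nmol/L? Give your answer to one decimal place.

t½ = ln 2 / λ = 0.69315 / 0.00898 ≈ 77.188 minutes.
Fraction remaining = 403/514 ≈ 0.78405.
n = log₂(514/403) = ln(1.2754)/ln 2 ≈ 0.35099 half-lives.
t = n × t½ = 0.35099 × 77.188 ≈ 27.092 minutes.

27.1 minutes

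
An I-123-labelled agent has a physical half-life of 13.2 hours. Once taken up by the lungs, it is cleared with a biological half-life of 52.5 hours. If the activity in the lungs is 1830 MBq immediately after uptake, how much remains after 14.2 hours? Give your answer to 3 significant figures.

720 MBq

1/t_eff = 1/t_phys + 1/t_biol = 1/13.2 + 1/52.5 = 0.094805 per hour.
t_eff = 13.2 × 52.5 / (13.2 + 52.5) ≈ 10.548 hours.
Remaining = 1830 × (1/2)^(14.2/10.548) = 1830 × (1/2)^1.3462 ≈ 719.77 MBq.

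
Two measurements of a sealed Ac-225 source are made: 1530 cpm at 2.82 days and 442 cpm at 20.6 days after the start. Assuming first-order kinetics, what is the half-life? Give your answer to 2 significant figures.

Over Δt = 20.6 − 2.82 = 17.78 days, the level fell by a factor of 1530/442 ≈ 3.4615.
n = log₂(3.4615) ≈ 1.7914 half-lives, so t½ = 17.78/1.7914 ≈ 9.9251 days.

9.9 days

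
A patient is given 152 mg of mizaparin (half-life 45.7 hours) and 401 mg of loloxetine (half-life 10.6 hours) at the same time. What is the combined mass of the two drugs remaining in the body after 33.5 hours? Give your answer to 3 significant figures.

136 mg

mizaparin: 152 × (1/2)^(33.5/45.7) = 152 × (1/2)^0.73304 ≈ 91.448 mg.
loloxetine: 401 × (1/2)^(33.5/10.6) = 401 × (1/2)^3.1604 ≈ 44.851 mg.
Total = 91.448 + 44.851 ≈ 136.3 mg.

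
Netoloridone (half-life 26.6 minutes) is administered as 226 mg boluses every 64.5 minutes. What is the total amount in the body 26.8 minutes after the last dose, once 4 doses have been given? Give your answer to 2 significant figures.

The 4 doses were given 220.3, 155.8, 91.3, 26.8 minutes ago.
Total = 226·(1/2)^(220.3/26.6) + 226·(1/2)^(155.8/26.6) + 226·(1/2)^(91.3/26.6) + 226·(1/2)^(26.8/26.6)
      = 0.72609 + 3.8988 + 20.935 + 112.41 ≈ 137.97 mg.

140 mg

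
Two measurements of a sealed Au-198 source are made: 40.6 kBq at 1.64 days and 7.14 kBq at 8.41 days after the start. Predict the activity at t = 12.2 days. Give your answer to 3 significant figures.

Over Δt = 8.41 − 1.64 = 6.77 days, the level fell by a factor of 40.6/7.14 ≈ 5.6863.
n = log₂(5.6863) ≈ 2.5075 half-lives, so t½ = 6.77/2.5075 ≈ 2.6999 days.
From t = 8.41 to t = 12.2: 7.14 × (1/2)^((12.2−8.41)/2.6999) ≈ 2.6985 kBq.

2.70 kBq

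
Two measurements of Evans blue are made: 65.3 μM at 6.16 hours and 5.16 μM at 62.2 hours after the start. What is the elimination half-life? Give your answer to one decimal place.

Over Δt = 62.2 − 6.16 = 56.04 hours, the level fell by a factor of 65.3/5.16 ≈ 12.655.
n = log₂(12.655) ≈ 3.6616 half-lives, so t½ = 56.04/3.6616 ≈ 15.305 hours.

15.3 hours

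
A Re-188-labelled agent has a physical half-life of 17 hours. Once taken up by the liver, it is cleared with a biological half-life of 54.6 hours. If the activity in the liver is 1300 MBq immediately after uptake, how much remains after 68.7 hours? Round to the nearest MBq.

1/t_eff = 1/t_phys + 1/t_biol = 1/17 + 1/54.6 = 0.077139 per hour.
t_eff = 17 × 54.6 / (17 + 54.6) ≈ 12.964 hours.
Remaining = 1300 × (1/2)^(68.7/12.964) = 1300 × (1/2)^5.2994 ≈ 33.011 MBq.

33 MBq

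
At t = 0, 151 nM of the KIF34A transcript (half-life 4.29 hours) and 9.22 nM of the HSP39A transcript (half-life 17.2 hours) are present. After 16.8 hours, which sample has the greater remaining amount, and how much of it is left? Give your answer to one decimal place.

KIF34A transcript, 10.0 nM

KIF34A transcript: 151 × (1/2)^3.9161 ≈ 10.003 nM.
HSP39A transcript: 9.22 × (1/2)^0.97674 ≈ 4.6849 nM.
KIF34A transcript has more remaining, at ≈ 10.003 nM.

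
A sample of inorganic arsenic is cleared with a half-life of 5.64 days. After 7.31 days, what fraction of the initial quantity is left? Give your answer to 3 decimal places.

n = 7.31/5.64 ≈ 1.2961 half-lives.
Fraction remaining = (1/2)^1.2961 ≈ 0.40723.

0.407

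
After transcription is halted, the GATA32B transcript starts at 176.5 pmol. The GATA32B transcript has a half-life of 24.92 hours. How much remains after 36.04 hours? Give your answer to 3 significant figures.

Number of half-lives: n = 36.04/24.92 ≈ 1.4462.
Remaining = 176.5 × (1/2)^1.4462 = 176.5 × 0.36698 ≈ 64.772 pmol.

64.8 pmol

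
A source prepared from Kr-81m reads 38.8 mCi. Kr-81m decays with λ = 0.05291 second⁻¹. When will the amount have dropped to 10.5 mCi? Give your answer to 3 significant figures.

t½ = ln 2 / λ = 0.69315 / 0.05291 ≈ 13.1 seconds.
Fraction remaining = 10.5/38.8 ≈ 0.27062.
n = log₂(38.8/10.5) = ln(3.6952)/ln 2 ≈ 1.8857 half-lives.
t = n × t½ = 1.8857 × 13.1 ≈ 24.703 seconds.

24.7 seconds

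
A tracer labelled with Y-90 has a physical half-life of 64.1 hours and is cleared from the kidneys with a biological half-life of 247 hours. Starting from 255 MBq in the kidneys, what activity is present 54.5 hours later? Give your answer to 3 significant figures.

121 MBq

1/t_eff = 1/t_phys + 1/t_biol = 1/64.1 + 1/247 = 0.019649 per hour.
t_eff = 64.1 × 247 / (64.1 + 247) ≈ 50.893 hours.
Remaining = 255 × (1/2)^(54.5/50.893) = 255 × (1/2)^1.0709 ≈ 121.39 MBq.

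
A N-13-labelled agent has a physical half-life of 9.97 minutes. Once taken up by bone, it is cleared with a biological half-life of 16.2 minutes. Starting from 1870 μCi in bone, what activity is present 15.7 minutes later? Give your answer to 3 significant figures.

321 μCi

1/t_eff = 1/t_phys + 1/t_biol = 1/9.97 + 1/16.2 = 0.16203 per minute.
t_eff = 9.97 × 16.2 / (9.97 + 16.2) ≈ 6.1717 minutes.
Remaining = 1870 × (1/2)^(15.7/6.1717) = 1870 × (1/2)^2.5439 ≈ 320.67 μCi.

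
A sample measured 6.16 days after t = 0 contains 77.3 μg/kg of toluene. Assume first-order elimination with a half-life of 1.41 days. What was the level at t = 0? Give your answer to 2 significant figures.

Number of half-lives elapsed: n = 6.16/1.41 ≈ 4.3688.
A₀ = A × 2^n = 77.3 × 2^4.3688 = 77.3 × 20.66 ≈ 1597 μg/kg.

1600 μg/kg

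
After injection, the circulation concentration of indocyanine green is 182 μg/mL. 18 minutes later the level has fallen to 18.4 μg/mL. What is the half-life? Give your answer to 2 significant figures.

A/A₀ = 18.4/182 ≈ 0.1011.
n = log₂(9.8913) ≈ 3.3062 half-lives elapsed in 18 minutes.
t½ = 18/3.3062 ≈ 5.4444 minutes.

5.4 minutes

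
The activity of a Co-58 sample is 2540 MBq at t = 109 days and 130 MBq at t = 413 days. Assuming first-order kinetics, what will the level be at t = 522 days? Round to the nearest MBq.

Over Δt = 413 − 109 = 304 days, the level fell by a factor of 2540/130 ≈ 19.538.
n = log₂(19.538) ≈ 4.2882 half-lives, so t½ = 304/4.2882 ≈ 70.891 days.
From t = 413 to t = 522: 130 × (1/2)^((522−413)/70.891) ≈ 44.781 MBq.

45 MBq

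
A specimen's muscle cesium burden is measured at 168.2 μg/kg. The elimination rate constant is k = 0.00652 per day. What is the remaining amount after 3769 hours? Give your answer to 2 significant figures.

60 μg/kg

t½ = ln 2 / k = 0.69315 / 0.00652 ≈ 106.31 days.
Convert the elapsed time: 3769 hours = 157.042 days.
Number of half-lives: n = 157.042/106.31 ≈ 1.4772.
Remaining = 168.2 × (1/2)^1.4772 = 168.2 × 0.35919 ≈ 60.415 μg/kg.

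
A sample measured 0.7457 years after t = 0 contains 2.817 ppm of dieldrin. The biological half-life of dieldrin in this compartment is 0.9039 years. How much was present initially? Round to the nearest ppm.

5 ppm

Number of half-lives elapsed: n = 0.7457/0.9039 ≈ 0.82498.
A₀ = A × 2^n = 2.817 × 2^0.82498 = 2.817 × 1.7715 ≈ 4.9903 ppm.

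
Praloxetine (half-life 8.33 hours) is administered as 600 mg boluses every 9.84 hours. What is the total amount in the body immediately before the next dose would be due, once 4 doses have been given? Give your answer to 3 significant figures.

455 mg

The 4 doses were given 39.36, 29.52, 19.68, 9.84 hours ago.
Total = 600·(1/2)^(39.36/8.33) + 600·(1/2)^(29.52/8.33) + 600·(1/2)^(19.68/8.33) + 600·(1/2)^(9.84/8.33)
      = 22.686 + 51.447 + 116.67 + 264.58 ≈ 455.38 mg.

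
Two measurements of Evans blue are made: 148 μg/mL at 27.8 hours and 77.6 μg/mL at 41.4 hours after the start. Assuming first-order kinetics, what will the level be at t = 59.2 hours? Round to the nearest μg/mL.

Over Δt = 41.4 − 27.8 = 13.6 hours, the level fell by a factor of 148/77.6 ≈ 1.9072.
n = log₂(1.9072) ≈ 0.93147 half-lives, so t½ = 13.6/0.93147 ≈ 14.601 hours.
From t = 41.4 to t = 59.2: 77.6 × (1/2)^((59.2−41.4)/14.601) ≈ 33.332 μg/mL.

33 μg/mL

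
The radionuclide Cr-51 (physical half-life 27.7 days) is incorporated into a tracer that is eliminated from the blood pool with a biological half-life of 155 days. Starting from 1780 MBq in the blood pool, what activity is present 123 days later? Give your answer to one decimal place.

47.3 MBq

1/t_eff = 1/t_phys + 1/t_biol = 1/27.7 + 1/155 = 0.042553 per day.
t_eff = 27.7 × 155 / (27.7 + 155) ≈ 23.5 days.
Remaining = 1780 × (1/2)^(123/23.5) = 1780 × (1/2)^5.234 ≈ 47.297 MBq.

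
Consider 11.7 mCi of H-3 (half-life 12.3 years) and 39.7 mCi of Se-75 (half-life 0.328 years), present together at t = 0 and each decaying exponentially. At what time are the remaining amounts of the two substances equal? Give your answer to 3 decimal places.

Set 11.7·(1/2)^(t/12.3) = 39.7·(1/2)^(t/0.328).
Taking log₂: log₂(11.7/39.7) = t·(1/12.3 − 1/0.328).
log₂(0.29471) = -1.7626; 1/12.3 − 1/0.328 = -2.9675.
t = -1.7626 / -2.9675 ≈ 0.59398 years.

0.594 years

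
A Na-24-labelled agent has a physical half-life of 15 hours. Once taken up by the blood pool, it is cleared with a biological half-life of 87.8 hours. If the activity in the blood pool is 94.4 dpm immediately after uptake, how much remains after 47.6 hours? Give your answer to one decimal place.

7.2 dpm

1/t_eff = 1/t_phys + 1/t_biol = 1/15 + 1/87.8 = 0.078056 per hour.
t_eff = 15 × 87.8 / (15 + 87.8) ≈ 12.811 hours.
Remaining = 94.4 × (1/2)^(47.6/12.811) = 94.4 × (1/2)^3.7155 ≈ 7.1863 dpm.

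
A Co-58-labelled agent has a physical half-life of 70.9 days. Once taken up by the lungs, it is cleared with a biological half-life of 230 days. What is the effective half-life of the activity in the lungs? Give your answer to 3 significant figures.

1/t_eff = 1/t_phys + 1/t_biol = 1/70.9 + 1/230 = 0.018452 per day.
t_eff = 70.9 × 230 / (70.9 + 230) ≈ 54.194 days.

54.2 days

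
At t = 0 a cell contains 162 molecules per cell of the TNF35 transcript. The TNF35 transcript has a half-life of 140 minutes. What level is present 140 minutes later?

81 molecules per cell

Elapsed time is 1 half-life (140/140).
Each half-life halves the amount: 162 × (1/2)^1 = 162/2 = 81 molecules per cell.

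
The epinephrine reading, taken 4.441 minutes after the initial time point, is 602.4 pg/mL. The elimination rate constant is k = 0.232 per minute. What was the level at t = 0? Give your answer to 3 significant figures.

t½ = ln 2 / k = 0.69315 / 0.232 ≈ 2.9877 minutes.
Number of half-lives elapsed: n = 4.441/2.9877 ≈ 1.4864.
A₀ = A × 2^n = 602.4 × 2^1.4864 = 602.4 × 2.8019 ≈ 1687.9 pg/mL.

1690 pg/mL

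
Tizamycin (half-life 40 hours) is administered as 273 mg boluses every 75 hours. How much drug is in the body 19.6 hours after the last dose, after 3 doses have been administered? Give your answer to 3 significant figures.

262 mg

The 3 doses were given 169.6, 94.6, 19.6 hours ago.
Total = 273·(1/2)^(169.6/40) + 273·(1/2)^(94.6/40) + 273·(1/2)^(19.6/40)
      = 14.448 + 52.994 + 194.38 ≈ 261.82 mg.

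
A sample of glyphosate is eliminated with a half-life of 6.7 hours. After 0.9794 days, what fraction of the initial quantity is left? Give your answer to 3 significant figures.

0.9794 days = 23.5056 hours.
n = 23.5056/6.7 ≈ 3.5083 half-lives.
Fraction remaining = (1/2)^3.5083 ≈ 0.087881.

0.0879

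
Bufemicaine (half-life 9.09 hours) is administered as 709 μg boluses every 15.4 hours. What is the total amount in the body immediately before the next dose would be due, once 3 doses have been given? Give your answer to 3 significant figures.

The 3 doses were given 46.2, 30.8, 15.4 hours ago.
Total = 709·(1/2)^(46.2/9.09) + 709·(1/2)^(30.8/9.09) + 709·(1/2)^(15.4/9.09)
      = 20.925 + 67.71 + 219.1 ≈ 307.74 μg.

308 μg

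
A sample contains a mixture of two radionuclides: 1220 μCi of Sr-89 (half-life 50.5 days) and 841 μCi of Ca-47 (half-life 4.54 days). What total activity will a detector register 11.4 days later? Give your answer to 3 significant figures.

Sr-89: 1220 × (1/2)^(11.4/50.5) = 1220 × (1/2)^0.22574 ≈ 1043.3 μCi.
Ca-47: 841 × (1/2)^(11.4/4.54) = 841 × (1/2)^2.511 ≈ 147.54 μCi.
Total = 1043.3 + 147.54 ≈ 1190.8 μCi.

1190 μCi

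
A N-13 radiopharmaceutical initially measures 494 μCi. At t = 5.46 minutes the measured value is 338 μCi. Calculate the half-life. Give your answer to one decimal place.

10.0 minutes

A/A₀ = 338/494 ≈ 0.68421.
n = log₂(1.4615) ≈ 0.54749 half-lives elapsed in 5.46 minutes.
t½ = 5.46/0.54749 ≈ 9.9728 minutes.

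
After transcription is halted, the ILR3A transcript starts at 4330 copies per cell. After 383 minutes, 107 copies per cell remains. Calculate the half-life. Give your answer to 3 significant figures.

71.7 minutes

A/A₀ = 107/4330 ≈ 0.024711.
n = log₂(40.467) ≈ 5.3387 half-lives elapsed in 383 minutes.
t½ = 383/5.3387 ≈ 71.741 minutes.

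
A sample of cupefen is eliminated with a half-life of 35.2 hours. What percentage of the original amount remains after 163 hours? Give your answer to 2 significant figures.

n = 163/35.2 ≈ 4.6307 half-lives.
Fraction remaining = (1/2)^4.6307 ≈ 0.040367, i.e. 4.0367%.

4.0%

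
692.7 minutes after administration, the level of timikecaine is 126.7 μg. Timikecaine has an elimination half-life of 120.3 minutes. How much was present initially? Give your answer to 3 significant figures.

Number of half-lives elapsed: n = 692.7/120.3 ≈ 5.7581.
A₀ = A × 2^n = 126.7 × 2^5.7581 = 126.7 × 54.121 ≈ 6857.1 μg.

6860 μg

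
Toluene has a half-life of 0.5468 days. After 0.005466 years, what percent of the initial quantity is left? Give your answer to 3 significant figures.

0.005466 years = 1.99509 days.
n = 1.99509/0.5468 ≈ 3.6487 half-lives.
Fraction remaining = (1/2)^3.6487 ≈ 0.079734, i.e. 7.9734%.

7.97%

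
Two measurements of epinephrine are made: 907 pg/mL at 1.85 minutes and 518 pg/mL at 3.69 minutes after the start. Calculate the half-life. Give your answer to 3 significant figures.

Over Δt = 3.69 − 1.85 = 1.84 minutes, the level fell by a factor of 907/518 ≈ 1.751.
n = log₂(1.751) ≈ 0.80815 half-lives, so t½ = 1.84/0.80815 ≈ 2.2768 minutes.

2.28 minutes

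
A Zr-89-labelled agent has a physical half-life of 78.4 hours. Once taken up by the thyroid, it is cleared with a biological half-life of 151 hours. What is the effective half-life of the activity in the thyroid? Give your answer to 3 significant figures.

51.6 hours

1/t_eff = 1/t_phys + 1/t_biol = 1/78.4 + 1/151 = 0.019378 per hour.
t_eff = 78.4 × 151 / (78.4 + 151) ≈ 51.606 hours.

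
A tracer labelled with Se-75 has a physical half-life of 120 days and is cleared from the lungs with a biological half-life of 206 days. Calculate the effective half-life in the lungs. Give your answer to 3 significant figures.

75.8 days

1/t_eff = 1/t_phys + 1/t_biol = 1/120 + 1/206 = 0.013188 per day.
t_eff = 120 × 206 / (120 + 206) ≈ 75.828 days.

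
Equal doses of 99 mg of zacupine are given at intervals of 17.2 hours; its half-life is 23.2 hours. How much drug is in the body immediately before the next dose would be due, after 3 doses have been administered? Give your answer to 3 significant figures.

The 3 doses were given 51.6, 34.4, 17.2 hours ago.
Total = 99·(1/2)^(51.6/23.2) + 99·(1/2)^(34.4/23.2) + 99·(1/2)^(17.2/23.2)
      = 21.189 + 35.423 + 59.219 ≈ 115.83 mg.

116 mg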